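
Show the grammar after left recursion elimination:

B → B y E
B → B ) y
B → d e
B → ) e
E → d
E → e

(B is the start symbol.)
B → d e B'
B → ) e B'
B' → y E B'
B' → ) y B'
B' → ε
E → d
E → e

B is directly left-recursive. The standard transformation for
  A → A α₁ | ... | A α_m | β₁ | ... | β_n
is
  A  → β₁ A' | ... | β_n A'
  A' → α₁ A' | ... | α_m A' | ε

B → d e becomes B → d e B'
B → ) e becomes B → ) e B'
B → B y E becomes B' → y E B'
B → B ) y becomes B' → ) y B'
Add B' → ε

Productions for other non-terminals are unchanged:
  E → d
  E → e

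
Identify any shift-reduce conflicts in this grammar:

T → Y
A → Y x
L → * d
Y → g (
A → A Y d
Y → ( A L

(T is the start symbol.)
No shift-reduce conflicts

A shift-reduce conflict occurs when an LR(0) state has both:
  - a complete (reduce) item [A → α .] (dot at the end), and
  - a shift item [B → β . c γ] (dot before a terminal).

Augment with T' → T and build the canonical LR(0) collection (I0 = CLOSURE({[T' → . T]}), then GOTO on every symbol after a dot until no new states appear). It has 14 states:
  I0: { [T → . Y], [T' → . T], [Y → . ( A L], [Y → . g (] }  — shift
  I1: { [A → . A Y d], [A → . Y x], [Y → ( . A L], [Y → . ( A L], [Y → . g (] }  — shift
  I2: { [T' → T .] }  — accept
  I3: { [T → Y .] }  — reduce
  I4: { [Y → g . (] }  — shift
  I5: { [Y → g ( .] }  — reduce
  I6: { [A → A . Y d], [L → . * d], [Y → ( A . L], [Y → . ( A L], [Y → . g (] }  — shift
  I7: { [A → Y . x] }  — shift
  I8: { [A → Y x .] }  — reduce
  I9: { [L → * . d] }  — shift
  I10: { [Y → ( A L .] }  — reduce
  I11: { [A → A Y . d] }  — shift
  I12: { [A → A Y d .] }  — reduce
  I13: { [L → * d .] }  — reduce

No state contains both a complete item and a shift item.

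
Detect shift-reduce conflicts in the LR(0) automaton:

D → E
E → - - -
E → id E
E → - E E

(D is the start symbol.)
A shift-reduce conflict occurs when an LR(0) state has both:
  - a complete (reduce) item [A → α .] (dot at the end), and
  - a shift item [B → β . c γ] (dot before a terminal).

Augment with D' → D and build the canonical LR(0) collection (I0 = CLOSURE({[D' → . D]}), then GOTO on every symbol after a dot until no new states appear). It has 10 states:
  I0: { [D → . E], [D' → . D], [E → . - - -], [E → . - E E], [E → . id E] }  — shift
  I1: { [E → - . - -], [E → - . E E], [E → . - - -], [E → . - E E], [E → . id E] }  — shift
  I2: { [D' → D .] }  — accept
  I3: { [D → E .] }  — reduce
  I4: { [E → . - - -], [E → . - E E], [E → . id E], [E → id . E] }  — shift
  I5: { [E → id E .] }  — reduce
  I6: { [E → - - . -], [E → - . - -], [E → - . E E], [E → . - - -], [E → . - E E], [E → . id E] }  — shift
  I7: { [E → - E . E], [E → . - - -], [E → . - E E], [E → . id E] }  — shift
  I8: { [E → - E E .] }  — reduce
  I9: { [E → - - - .], [E → - - . -], [E → - . - -], [E → - . E E], [E → . - - -], [E → . - E E], [E → . id E] }  — shift, reduce

I9 contains reduce item [E → - - - .] and shift items [E → . - - -], [E → - . - -], [E → - - . -], [E → . - E E], [E → . id E] — shift-reduce conflict.

Answer: Yes — I9: [E → - - - .] vs [E → . - - -]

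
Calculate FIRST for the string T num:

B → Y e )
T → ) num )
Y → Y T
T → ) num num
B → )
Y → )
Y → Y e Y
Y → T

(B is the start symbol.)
{ ')' }

FIRST sets of the non-terminals involved (from the grammar, by fixed-point iteration):
  FIRST(T) = { ')' }

To compute FIRST(T num), process the symbols left to right:
Symbol T is a non-terminal. Add FIRST(T) \ {ε} = { ')' }
T is not nullable (ε ∉ FIRST(T)), so stop here.
FIRST(T num) = { ')' }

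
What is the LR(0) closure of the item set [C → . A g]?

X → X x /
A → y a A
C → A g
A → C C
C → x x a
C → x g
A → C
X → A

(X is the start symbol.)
To compute CLOSURE, for each item [A → α.Bβ] where B is a non-terminal, add [B → .γ] for all productions B → γ; repeat for the newly added items until nothing changes.

Start with: [C → . A g]
  [C → . A g] has the dot before A: add [A → . y a A], [A → . C C], [A → . C]
  [A → . C C] has the dot before C: add [C → . x x a], [C → . x g]
No further items can be added.

CLOSURE = { [A → . C C], [A → . C], [A → . y a A], [C → . A g], [C → . x g], [C → . x x a] }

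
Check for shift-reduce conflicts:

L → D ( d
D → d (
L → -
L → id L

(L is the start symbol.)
No shift-reduce conflicts

Augment with L' → L and build the canonical LR(0) collection (I0 = CLOSURE({[L' → . L]}), then GOTO on every symbol after a dot until no new states appear). It has 10 states:
  I0: { [D → . d (], [L → . -], [L → . D ( d], [L → . id L], [L' → . L] }  — shift
  I1: { [L → - .] }  — reduce
  I2: { [L → D . ( d] }  — shift
  I3: { [L' → L .] }  — accept
  I4: { [D → d . (] }  — shift
  I5: { [D → . d (], [L → . -], [L → . D ( d], [L → . id L], [L → id . L] }  — shift
  I6: { [L → id L .] }  — reduce
  I7: { [D → d ( .] }  — reduce
  I8: { [L → D ( . d] }  — shift
  I9: { [L → D ( d .] }  — reduce

No state contains both a complete item and a shift item.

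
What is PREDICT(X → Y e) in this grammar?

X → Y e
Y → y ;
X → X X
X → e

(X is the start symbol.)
PREDICT(X → Y e) = (FIRST(RHS) \ {ε}) ∪ (FOLLOW(X) if ε ∈ FIRST(RHS), i.e. RHS ⇒* ε)
FIRST(Y) = { 'y' }
FIRST(Y e) = { 'y' }
ε ∉ FIRST(Y e), so FOLLOW(X) is not added.
PREDICT(X → Y e) = { 'y' }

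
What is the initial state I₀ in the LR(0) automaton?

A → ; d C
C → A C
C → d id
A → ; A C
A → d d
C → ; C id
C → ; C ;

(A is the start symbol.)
{ [A → . ; A C], [A → . ; d C], [A → . d d], [A' → . A] }

First, augment the grammar with A' → A
I₀ = CLOSURE({ [A' → . A] }):
  [A' → . A] has the dot before A: add [A → . ; d C], [A → . ; A C], [A → . d d]
No further items can be added.

I₀ = { [A → . ; A C], [A → . ; d C], [A → . d d], [A' → . A] }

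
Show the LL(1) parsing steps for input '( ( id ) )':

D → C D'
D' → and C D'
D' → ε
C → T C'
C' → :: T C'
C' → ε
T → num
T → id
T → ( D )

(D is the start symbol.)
LL(1) parsing maintains a stack (initially the start symbol over $) and the input. At each step: if the stack top is a terminal, match it against the current input token; if it is a non-terminal N, replace it with the RHS of M[N, lookahead] (the unique production whose predict set contains the lookahead).

Stack is shown with the top on the left.

Stack                       Input         Action
------------------------------------------------
D $                         ( ( id ) ) $  output D → C D'
C D' $                      ( ( id ) ) $  output C → T C'
T C' D' $                   ( ( id ) ) $  output T → ( D )
( D ) C' D' $               ( ( id ) ) $  match '('
D ) C' D' $                 ( id ) ) $    output D → C D'
C D' ) C' D' $              ( id ) ) $    output C → T C'
T C' D' ) C' D' $           ( id ) ) $    output T → ( D )
( D ) C' D' ) C' D' $       ( id ) ) $    match '('
D ) C' D' ) C' D' $         id ) ) $      output D → C D'
C D' ) C' D' ) C' D' $      id ) ) $      output C → T C'
T C' D' ) C' D' ) C' D' $   id ) ) $      output T → id
id C' D' ) C' D' ) C' D' $  id ) ) $      match 'id'
C' D' ) C' D' ) C' D' $     ) ) $         output C' → ε
D' ) C' D' ) C' D' $        ) ) $         output D' → ε
) C' D' ) C' D' $           ) ) $         match ')'
C' D' ) C' D' $             ) $           output C' → ε
D' ) C' D' $                ) $           output D' → ε
) C' D' $                   ) $           match ')'
C' D' $                     $             output C' → ε
D' $                        $             output D' → ε
$                           $             accept

The string is accepted.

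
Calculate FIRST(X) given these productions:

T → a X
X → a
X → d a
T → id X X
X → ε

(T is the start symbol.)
To compute FIRST(X), examine every production with X on the left-hand side, reading each right-hand side left to right until a non-nullable symbol is reached.

From X → a:
  - a is a terminal: add 'a' and stop
From X → d a:
  - d is a terminal: add 'd' and stop
From X → ε:
  - ε-production, so ε ∈ FIRST(X)

Collecting: FIRST(X) = { 'a', 'd', ε }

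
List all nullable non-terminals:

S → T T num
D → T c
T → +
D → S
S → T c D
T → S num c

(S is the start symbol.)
None

A non-terminal is nullable if it can derive ε (the empty string): either it has an ε-production, or it has a production whose right-hand side consists entirely of nullable non-terminals.

There are no ε-productions, so no non-terminal can derive ε.
No non-terminals are nullable.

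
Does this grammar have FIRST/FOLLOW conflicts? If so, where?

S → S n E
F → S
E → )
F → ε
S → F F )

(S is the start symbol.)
Nullable non-terminals: F.
FIRST sets used below: FIRST(S) = { ')' }

F: nullable alternative(s) F → ε; FOLLOW(F) = { ')' }
  F → S: FIRST \ {ε} = { ')' } — overlaps FOLLOW(F) on { ')' }: CONFLICT
  F → ε: FIRST \ {ε} = { } — this is the only nullable alternative, skip

E, S have no nullable alternative, so no FIRST/FOLLOW check is needed there.

So the grammar has 1 FIRST/FOLLOW conflict (marked CONFLICT above).

Answer: Yes. F → S with FOLLOW(F) on { ')' }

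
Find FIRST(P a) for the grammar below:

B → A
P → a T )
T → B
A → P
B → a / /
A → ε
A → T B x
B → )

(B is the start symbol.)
{ 'a' }

FIRST sets of the non-terminals involved (from the grammar, by fixed-point iteration):
  FIRST(P) = { 'a' }

To compute FIRST(P a), process the symbols left to right:
Symbol P is a non-terminal. Add FIRST(P) \ {ε} = { 'a' }
P is not nullable (ε ∉ FIRST(P)), so stop here.
FIRST(P a) = { 'a' }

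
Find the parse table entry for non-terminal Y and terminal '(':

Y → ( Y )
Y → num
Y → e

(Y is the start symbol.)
Y → ( Y )

To find M[Y, '('], we find productions for Y where '(' is in the predict set (PREDICT(N → α) = (FIRST(α) \ {ε}) ∪ (FOLLOW(N) if α ⇒* ε)).

Y → ( Y ): PREDICT = { '(' }
  '(' is in predict set, so this production goes in M[Y, '(']
Y → num: PREDICT = { 'num' }
Y → e: PREDICT = { 'e' }

M[Y, '('] = Y → ( Y )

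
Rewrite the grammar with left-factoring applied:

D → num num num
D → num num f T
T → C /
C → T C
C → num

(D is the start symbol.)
D → num num D'
D' → num
D' → f T
T → C /
C → T C
C → num

Left-factoring transforms A → αβ₁ | αβ₂ into A → αA' and A' → β₁ | β₂
(α is the longest common prefix among the alternatives). Repeat until
no nonterminal has two alternatives with a common prefix.

Round 1: D has alternatives sharing prefix 'num num'. Introduce D': D → num num D'
  Add: D' → num
  Add: D' → f T

No remaining common prefixes — done.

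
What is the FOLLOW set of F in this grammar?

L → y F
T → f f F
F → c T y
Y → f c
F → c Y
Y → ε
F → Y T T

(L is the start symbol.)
{ $, 'f', 'y' }

In L → y F: F is at the end, add FOLLOW(L)
In T → f f F: F is at the end, add FOLLOW(T)

The FOLLOW sets referred to above (computed the same way, to a fixed point):
  FOLLOW(L) = { $ }
  FOLLOW(T) = { $, 'f', 'y' }

Taking the union: FOLLOW(F) = { $, 'f', 'y' }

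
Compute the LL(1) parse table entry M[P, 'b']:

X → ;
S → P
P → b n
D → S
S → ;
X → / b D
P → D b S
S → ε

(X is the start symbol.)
To find M[P, 'b'], we find productions for P where 'b' is in the predict set (PREDICT(N → α) = (FIRST(α) \ {ε}) ∪ (FOLLOW(N) if α ⇒* ε)).

Relevant sets:
  FIRST(D) = { ';', 'b', ε }

P → b n: PREDICT = { 'b' }
  'b' is in predict set, so this production goes in M[P, 'b']
P → D b S: PREDICT = { ';', 'b' }
  'b' is in predict set, so this production goes in M[P, 'b']

M[P, 'b'] = P → b n, P → D b S  (a multiply-defined cell — the grammar is not LL(1))

Answer: P → b n, P → D b S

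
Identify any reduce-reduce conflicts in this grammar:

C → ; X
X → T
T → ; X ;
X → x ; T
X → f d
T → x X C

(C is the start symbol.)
A reduce-reduce conflict occurs when an LR(0) state has two complete items [A → α .] and [B → β .] — both call for a reduction, and with no lookahead the parser cannot choose between them.

Augment with C' → C and build the canonical LR(0) collection (I0 = CLOSURE({[C' → . C]}), then GOTO on every symbol after a dot until no new states appear). It has 15 states:
  I0: { [C → . ; X], [C' → . C] }  — shift
  I1: { [C → ; . X], [T → . ; X ;], [T → . x X C], [X → . T], [X → . f d], [X → . x ; T] }  — shift
  I2: { [C' → C .] }  — accept
  I3: { [T → . ; X ;], [T → . x X C], [T → ; . X ;], [X → . T], [X → . f d], [X → . x ; T] }  — shift
  I4: { [X → T .] }  — reduce
  I5: { [C → ; X .] }  — reduce
  I6: { [X → f . d] }  — shift
  I7: { [T → . ; X ;], [T → . x X C], [T → x . X C], [X → . T], [X → . f d], [X → . x ; T], [X → x . ; T] }  — shift
  I8: { [T → . ; X ;], [T → . x X C], [T → ; . X ;], [X → . T], [X → . f d], [X → . x ; T], [X → x ; . T] }  — shift
  I9: { [C → . ; X], [T → x X . C] }  — shift
  I10: { [T → x X C .] }  — reduce
  I11: { [X → T .], [X → x ; T .] }  — 2 reduces
  I12: { [T → ; X . ;] }  — shift
  I13: { [T → ; X ; .] }  — reduce
  I14: { [X → f d .] }  — reduce

I11 contains complete items [X → T .], [X → x ; T .] — reduce-reduce conflict.

Answer: Yes — I11: [X → T .] vs [X → x ; T .]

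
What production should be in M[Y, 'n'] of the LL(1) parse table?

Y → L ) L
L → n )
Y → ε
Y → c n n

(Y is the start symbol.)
To find M[Y, 'n'], we find productions for Y where 'n' is in the predict set (PREDICT(N → α) = (FIRST(α) \ {ε}) ∪ (FOLLOW(N) if α ⇒* ε)).

Relevant sets:
  FIRST(L) = { 'n' }
  FOLLOW(Y) = { $ }

Y → L ) L: PREDICT = { 'n' }
  'n' is in predict set, so this production goes in M[Y, 'n']
Y → ε: PREDICT = { $ }
Y → c n n: PREDICT = { 'c' }

M[Y, 'n'] = Y → L ) L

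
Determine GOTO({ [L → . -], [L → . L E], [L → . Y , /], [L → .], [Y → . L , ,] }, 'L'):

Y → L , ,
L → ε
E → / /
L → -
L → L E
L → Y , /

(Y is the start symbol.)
GOTO(I, 'L') = CLOSURE({ [A → αX.β] : [A → α.Xβ] ∈ I, X = 'L' })

Items with dot before 'L', with the dot advanced:
  [L → . L E] → [L → L . E]
  [Y → . L , ,] → [Y → L . , ,]
Closure of the advanced items:
  [L → L . E] has the dot before E: add [E → . / /]

GOTO = { [E → . / /], [L → L . E], [Y → L . , ,] }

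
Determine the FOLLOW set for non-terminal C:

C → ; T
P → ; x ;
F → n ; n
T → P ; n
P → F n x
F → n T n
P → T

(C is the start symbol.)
{ $ }

C is the start symbol, so $ ∈ FOLLOW(C).
C does not occur on any right-hand side.

Taking the union: FOLLOW(C) = { $ }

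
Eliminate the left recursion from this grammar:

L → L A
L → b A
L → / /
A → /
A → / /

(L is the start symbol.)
L is directly left-recursive. The standard transformation for
  A → A α₁ | ... | A α_m | β₁ | ... | β_n
is
  A  → β₁ A' | ... | β_n A'
  A' → α₁ A' | ... | α_m A' | ε

L → b A becomes L → b A L'
L → / / becomes L → / / L'
L → L A becomes L' → A L'
Add L' → ε

Productions for other non-terminals are unchanged:
  A → /
  A → / /

Resulting grammar:
L → b A L'
L → / / L'
L' → A L'
L' → ε
A → /
A → / /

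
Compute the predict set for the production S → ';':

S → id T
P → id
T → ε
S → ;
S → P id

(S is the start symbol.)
{ ';' }

PREDICT(S → ';') = (FIRST(RHS) \ {ε}) ∪ (FOLLOW(S) if ε ∈ FIRST(RHS), i.e. RHS ⇒* ε)
FIRST(';') = { ';' }
ε ∉ FIRST(';'), so FOLLOW(S) is not added.
PREDICT(S → ';') = { ';' }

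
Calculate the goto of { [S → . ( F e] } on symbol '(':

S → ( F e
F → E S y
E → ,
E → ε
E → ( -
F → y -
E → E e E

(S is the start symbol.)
GOTO(I, '(') = CLOSURE({ [A → αX.β] : [A → α.Xβ] ∈ I, X = '(' })

Items with dot before '(', with the dot advanced:
  [S → . ( F e] → [S → ( . F e]
Closure of the advanced items:
  [S → ( . F e] has the dot before F: add [F → . E S y], [F → . y -]
  [F → . E S y] has the dot before E: add [E → . ,], [E → .], [E → . ( -], [E → . E e E]

GOTO = { [E → . ( -], [E → . ,], [E → . E e E], [E → .], [F → . E S y], [F → . y -], [S → ( . F e] }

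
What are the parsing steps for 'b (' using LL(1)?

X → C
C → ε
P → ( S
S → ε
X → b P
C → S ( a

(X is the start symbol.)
Stack is shown with the top on the left.

Stack  Input  Action
--------------------
X $    b ( $  output X → b P
b P $  b ( $  match 'b'
P $    ( $    output P → ( S
( S $  ( $    match '('
S $    $      output S → ε
$      $      accept

The string is accepted.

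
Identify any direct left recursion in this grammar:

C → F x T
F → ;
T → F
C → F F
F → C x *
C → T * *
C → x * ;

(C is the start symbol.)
No direct left recursion

C → F x T: starts with F
F → ;: starts with ';'
T → F: starts with F
C → F F: starts with F
F → C x *: starts with C
C → T * *: starts with T
C → x * ;: starts with x

No direct left recursion found.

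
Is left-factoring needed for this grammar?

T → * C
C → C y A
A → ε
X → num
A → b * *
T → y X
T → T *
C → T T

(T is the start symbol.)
No, left-factoring is not needed

Left-factoring is needed when two productions for the same non-terminal
share a common prefix on the right-hand side.

Productions for T:
  T → * C
  T → y X
  T → T *
Productions for C:
  C → C y A
  C → T T
Productions for A:
  A → ε
  A → b * *

No common prefixes found.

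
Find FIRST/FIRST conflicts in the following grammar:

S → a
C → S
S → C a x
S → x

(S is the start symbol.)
Yes. S → a / S → C a x on { 'a' }; S → C a x / S → x on { 'x' }

FIRST sets of the non-terminals at (or reachable through a nullable prefix from) the front of some alternative:
  FIRST(C) = { 'a', 'x' }

Productions for S:
  S → a: FIRST = { 'a' }
  S → C a x: FIRST = { 'a', 'x' }
  S → x: FIRST = { 'x' }
C has only one production, so no FIRST/FIRST conflict is possible there.

Conflict for S: S → a and S → C a x
  Overlap: { 'a' }
Conflict for S: S → C a x and S → x
  Overlap: { 'x' }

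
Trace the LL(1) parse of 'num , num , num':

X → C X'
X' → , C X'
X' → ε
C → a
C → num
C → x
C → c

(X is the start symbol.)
LL(1) parsing maintains a stack (initially the start symbol over $) and the input. At each step: if the stack top is a terminal, match it against the current input token; if it is a non-terminal N, replace it with the RHS of M[N, lookahead] (the unique production whose predict set contains the lookahead).

Stack is shown with the top on the left.

Stack     Input              Action
-----------------------------------
X $       num , num , num $  output X → C X'
C X' $    num , num , num $  output C → num
num X' $  num , num , num $  match 'num'
X' $      , num , num $      output X' → , C X'
, C X' $  , num , num $      match ','
C X' $    num , num $        output C → num
num X' $  num , num $        match 'num'
X' $      , num $            output X' → , C X'
, C X' $  , num $            match ','
C X' $    num $              output C → num
num X' $  num $              match 'num'
X' $      $                  output X' → ε
$         $                  accept

The string is accepted.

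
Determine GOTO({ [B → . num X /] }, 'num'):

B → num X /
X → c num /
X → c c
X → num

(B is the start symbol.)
{ [B → num . X /], [X → . c c], [X → . c num /], [X → . num] }

GOTO(I, 'num') = CLOSURE({ [A → αX.β] : [A → α.Xβ] ∈ I, X = 'num' })

Items with dot before 'num', with the dot advanced:
  [B → . num X /] → [B → num . X /]
Closure of the advanced items:
  [B → num . X /] has the dot before X: add [X → . c num /], [X → . c c], [X → . num]

GOTO = { [B → num . X /], [X → . c c], [X → . c num /], [X → . num] }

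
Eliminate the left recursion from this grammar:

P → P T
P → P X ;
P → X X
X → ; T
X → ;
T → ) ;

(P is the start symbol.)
P is directly left-recursive. The standard transformation for
  A → A α₁ | ... | A α_m | β₁ | ... | β_n
is
  A  → β₁ A' | ... | β_n A'
  A' → α₁ A' | ... | α_m A' | ε

P → X X becomes P → X X P'
P → P T becomes P' → T P'
P → P X ; becomes P' → X ; P'
Add P' → ε

Productions for other non-terminals are unchanged:
  X → ; T
  X → ;
  T → ) ;

Resulting grammar:
P → X X P'
P' → T P'
P' → X ; P'
P' → ε
X → ; T
X → ;
T → ) ;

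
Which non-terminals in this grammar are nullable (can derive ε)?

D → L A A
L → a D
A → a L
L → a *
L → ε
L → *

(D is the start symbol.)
{ 'L' }

ε-productions: L → ε
So L is immediately nullable.
No further non-terminal can be added: every production for the remaining non-terminals contains a terminal or a non-nullable non-terminal.
Nullable = { 'L' }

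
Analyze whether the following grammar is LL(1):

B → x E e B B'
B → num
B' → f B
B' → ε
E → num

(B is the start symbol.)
A grammar is LL(1) if for each non-terminal N with multiple productions, the predict sets of those productions are pairwise disjoint, where PREDICT(N → α) = (FIRST(α) \ {ε}) ∪ (FOLLOW(N) if α ⇒* ε).

Relevant sets:
  FOLLOW(B') = { $, 'f' }

For B:
  PREDICT(B → x E e B B') = { 'x' }
  PREDICT(B → num) = { 'num' }
For B':
  PREDICT(B' → f B) = { 'f' }
  PREDICT(B' → ε) = { $, 'f' }
E has a single production, so nothing to check there.

Conflict found: Predict set conflict for B': { 'f' }
The grammar is NOT LL(1).

Answer: No. Predict set conflict for B': { 'f' }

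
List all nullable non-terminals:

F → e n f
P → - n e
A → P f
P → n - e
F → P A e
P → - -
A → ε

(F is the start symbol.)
{ 'A' }

A non-terminal is nullable if it can derive ε (the empty string): either it has an ε-production, or it has a production whose right-hand side consists entirely of nullable non-terminals.

ε-productions: A → ε
So A is immediately nullable.
No further non-terminal can be added: every production for the remaining non-terminals contains a terminal or a non-nullable non-terminal.
Nullable = { 'A' }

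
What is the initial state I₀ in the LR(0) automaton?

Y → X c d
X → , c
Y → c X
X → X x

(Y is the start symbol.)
{ [X → . , c], [X → . X x], [Y → . X c d], [Y → . c X], [Y' → . Y] }

First, augment the grammar with Y' → Y
I₀ = CLOSURE({ [Y' → . Y] }):
  [Y' → . Y] has the dot before Y: add [Y → . X c d], [Y → . c X]
  [Y → . X c d] has the dot before X: add [X → . , c], [X → . X x]
No further items can be added.

I₀ = { [X → . , c], [X → . X x], [Y → . X c d], [Y → . c X], [Y' → . Y] }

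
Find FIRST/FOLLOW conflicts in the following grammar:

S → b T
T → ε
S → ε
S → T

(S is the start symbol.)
Nullable non-terminals: S, T.
FIRST sets used below: FIRST(T) = { ε }

S: nullable alternative(s) S → ε, S → T; FOLLOW(S) = { $ }
  S → b T: FIRST \ {ε} = { 'b' } — disjoint from FOLLOW(S)
  S → ε: FIRST \ {ε} = { } — disjoint from FOLLOW(S)
  S → T: FIRST \ {ε} = { } — disjoint from FOLLOW(S)
T has a nullable alternative but only one production, so nothing to check.

No FIRST/FOLLOW conflicts found.

Answer: No FIRST/FOLLOW conflicts.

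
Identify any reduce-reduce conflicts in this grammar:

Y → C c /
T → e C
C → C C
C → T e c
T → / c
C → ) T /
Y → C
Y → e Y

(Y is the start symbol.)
Yes — I7: [T → e C .] vs [Y → C .]

A reduce-reduce conflict occurs when an LR(0) state has two complete items [A → α .] and [B → β .] — both call for a reduction, and with no lookahead the parser cannot choose between them.

Augment with Y' → Y and build the canonical LR(0) collection (I0 = CLOSURE({[Y' → . Y]}), then GOTO on every symbol after a dot until no new states appear). It has 19 states:
  I0: { [C → . ) T /], [C → . C C], [C → . T e c], [T → . / c], [T → . e C], [Y → . C c /], [Y → . C], [Y → . e Y], [Y' → . Y] }  — shift
  I1: { [C → ) . T /], [T → . / c], [T → . e C] }  — shift
  I2: { [T → / . c] }  — shift
  I3: { [C → . ) T /], [C → . C C], [C → . T e c], [C → C . C], [T → . / c], [T → . e C], [Y → C . c /], [Y → C .] }  — shift, reduce
  I4: { [C → T . e c] }  — shift
  I5: { [Y' → Y .] }  — accept
  I6: { [C → . ) T /], [C → . C C], [C → . T e c], [T → . / c], [T → . e C], [T → e . C], [Y → . C c /], [Y → . C], [Y → . e Y], [Y → e . Y] }  — shift
  I7: { [C → . ) T /], [C → . C C], [C → . T e c], [C → C . C], [T → . / c], [T → . e C], [T → e C .], [Y → C . c /], [Y → C .] }  — shift, 2 reduces
  I8: { [Y → e Y .] }  — reduce
  I9: { [C → . ) T /], [C → . C C], [C → . T e c], [C → C . C], [C → C C .], [T → . / c], [T → . e C] }  — shift, reduce
  I10: { [Y → C c . /] }  — shift
  I11: { [C → . ) T /], [C → . C C], [C → . T e c], [T → . / c], [T → . e C], [T → e . C] }  — shift
  I12: { [C → . ) T /], [C → . C C], [C → . T e c], [C → C . C], [T → . / c], [T → . e C], [T → e C .] }  — shift, reduce
  I13: { [Y → C c / .] }  — reduce
  I14: { [C → T e . c] }  — shift
  I15: { [C → T e c .] }  — reduce
  I16: { [T → / c .] }  — reduce
  I17: { [C → ) T . /] }  — shift
  I18: { [C → ) T / .] }  — reduce

I7 contains complete items [T → e C .], [Y → C .] — reduce-reduce conflict.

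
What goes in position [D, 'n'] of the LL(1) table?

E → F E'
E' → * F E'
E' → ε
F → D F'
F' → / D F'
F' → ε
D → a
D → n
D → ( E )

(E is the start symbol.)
To find M[D, 'n'], we find productions for D where 'n' is in the predict set (PREDICT(N → α) = (FIRST(α) \ {ε}) ∪ (FOLLOW(N) if α ⇒* ε)).

D → a: PREDICT = { 'a' }
D → n: PREDICT = { 'n' }
  'n' is in predict set, so this production goes in M[D, 'n']
D → ( E ): PREDICT = { '(' }

M[D, 'n'] = D → n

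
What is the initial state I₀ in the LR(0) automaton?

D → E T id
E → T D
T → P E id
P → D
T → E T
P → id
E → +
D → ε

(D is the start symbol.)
First, augment the grammar with D' → D
I₀ = CLOSURE({ [D' → . D] }):
  [D' → . D] has the dot before D: add [D → . E T id], [D → .]
  [D → . E T id] has the dot before E: add [E → . T D], [E → . +]
  [E → . T D] has the dot before T: add [T → . P E id], [T → . E T]
  [T → . P E id] has the dot before P: add [P → . D], [P → . id]
No further items can be added.

I₀ = { [D → . E T id], [D → .], [D' → . D], [E → . +], [E → . T D], [P → . D], [P → . id], [T → . E T], [T → . P E id] }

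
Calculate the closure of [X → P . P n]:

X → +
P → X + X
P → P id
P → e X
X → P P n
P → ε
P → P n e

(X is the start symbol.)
{ [P → . P id], [P → . P n e], [P → . X + X], [P → . e X], [P → .], [X → . +], [X → . P P n], [X → P . P n] }

To compute CLOSURE, for each item [A → α.Bβ] where B is a non-terminal, add [B → .γ] for all productions B → γ; repeat for the newly added items until nothing changes.

Start with: [X → P . P n]
  [X → P . P n] has the dot before P: add [P → . X + X], [P → . P id], [P → . e X], [P → .], [P → . P n e]
  [P → . X + X] has the dot before X: add [X → . +], [X → . P P n]
No further items can be added.

CLOSURE = { [P → . P id], [P → . P n e], [P → . X + X], [P → . e X], [P → .], [X → . +], [X → . P P n], [X → P . P n] }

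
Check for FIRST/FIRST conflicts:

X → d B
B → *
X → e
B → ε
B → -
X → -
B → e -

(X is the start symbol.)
No FIRST/FIRST conflicts.

A FIRST/FIRST conflict occurs when two productions N → α and N → β for the same non-terminal have FIRST(α) ∩ FIRST(β) ≠ ∅ (with ε ∈ FIRST of a nullable right-hand side, so two nullable alternatives also conflict).

Productions for X:
  X → d B: FIRST = { 'd' }
  X → e: FIRST = { 'e' }
  X → -: FIRST = { '-' }
Productions for B:
  B → *: FIRST = { '*' }
  B → ε: FIRST = { ε }
  B → -: FIRST = { '-' }
  B → e -: FIRST = { 'e' }

All alternatives of each non-terminal have pairwise disjoint FIRST sets.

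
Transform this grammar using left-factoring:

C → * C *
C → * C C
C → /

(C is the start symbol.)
Left-factoring transforms A → αβ₁ | αβ₂ into A → αA' and A' → β₁ | β₂
(α is the longest common prefix among the alternatives). Repeat until
no nonterminal has two alternatives with a common prefix.

Round 1: C has alternatives sharing prefix '* C'. Introduce C': C → * C C'
  Add: C' → *
  Add: C' → C

No remaining common prefixes — done.

Resulting grammar:
C → * C C'
C' → *
C' → C
C → /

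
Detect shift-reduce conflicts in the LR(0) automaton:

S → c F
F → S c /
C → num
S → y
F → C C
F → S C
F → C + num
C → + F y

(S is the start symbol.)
No shift-reduce conflicts

A shift-reduce conflict occurs when an LR(0) state has both:
  - a complete (reduce) item [A → α .] (dot at the end), and
  - a shift item [B → β . c γ] (dot before a terminal).

Augment with S' → S and build the canonical LR(0) collection (I0 = CLOSURE({[S' → . S]}), then GOTO on every symbol after a dot until no new states appear). It has 17 states:
  I0: { [S → . c F], [S → . y], [S' → . S] }  — shift
  I1: { [S' → S .] }  — accept
  I2: { [C → . + F y], [C → . num], [F → . C + num], [F → . C C], [F → . S C], [F → . S c /], [S → . c F], [S → . y], [S → c . F] }  — shift
  I3: { [S → y .] }  — reduce
  I4: { [C → + . F y], [C → . + F y], [C → . num], [F → . C + num], [F → . C C], [F → . S C], [F → . S c /], [S → . c F], [S → . y] }  — shift
  I5: { [C → . + F y], [C → . num], [F → C . + num], [F → C . C] }  — shift
  I6: { [S → c F .] }  — reduce
  I7: { [C → . + F y], [C → . num], [F → S . C], [F → S . c /] }  — shift
  I8: { [C → num .] }  — reduce
  I9: { [F → S C .] }  — reduce
  I10: { [F → S c . /] }  — shift
  I11: { [F → S c / .] }  — reduce
  I12: { [C → + . F y], [C → . + F y], [C → . num], [F → . C + num], [F → . C C], [F → . S C], [F → . S c /], [F → C + . num], [S → . c F], [S → . y] }  — shift
  I13: { [F → C C .] }  — reduce
  I14: { [C → + F . y] }  — shift
  I15: { [C → num .], [F → C + num .] }  — 2 reduces
  I16: { [C → + F y .] }  — reduce

No state contains both a complete item and a shift item.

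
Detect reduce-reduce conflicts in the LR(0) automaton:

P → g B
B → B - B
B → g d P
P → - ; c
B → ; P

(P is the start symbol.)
No reduce-reduce conflicts

A reduce-reduce conflict occurs when an LR(0) state has two complete items [A → α .] and [B → β .] — both call for a reduction, and with no lookahead the parser cannot choose between them.

Augment with P' → P and build the canonical LR(0) collection (I0 = CLOSURE({[P' → . P]}), then GOTO on every symbol after a dot until no new states appear). It has 14 states:
  I0: { [P → . - ; c], [P → . g B], [P' → . P] }  — shift
  I1: { [P → - . ; c] }  — shift
  I2: { [P' → P .] }  — accept
  I3: { [B → . ; P], [B → . B - B], [B → . g d P], [P → g . B] }  — shift
  I4: { [B → ; . P], [P → . - ; c], [P → . g B] }  — shift
  I5: { [B → B . - B], [P → g B .] }  — shift, reduce
  I6: { [B → g . d P] }  — shift
  I7: { [B → g d . P], [P → . - ; c], [P → . g B] }  — shift
  I8: { [B → g d P .] }  — reduce
  I9: { [B → . ; P], [B → . B - B], [B → . g d P], [B → B - . B] }  — shift
  I10: { [B → B - B .], [B → B . - B] }  — shift, reduce
  I11: { [B → ; P .] }  — reduce
  I12: { [P → - ; . c] }  — shift
  I13: { [P → - ; c .] }  — reduce

No state contains more than one complete item.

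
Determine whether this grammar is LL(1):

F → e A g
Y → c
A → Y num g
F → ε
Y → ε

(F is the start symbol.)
Yes, the grammar is LL(1).

A grammar is LL(1) if for each non-terminal N with multiple productions, the predict sets of those productions are pairwise disjoint, where PREDICT(N → α) = (FIRST(α) \ {ε}) ∪ (FOLLOW(N) if α ⇒* ε).

Relevant sets:
  FOLLOW(F) = { $ }
  FOLLOW(Y) = { 'num' }

For F:
  PREDICT(F → e A g) = { 'e' }
  PREDICT(F → ε) = { $ }
For Y:
  PREDICT(Y → c) = { 'c' }
  PREDICT(Y → ε) = { 'num' }
A has a single production, so nothing to check there.

All predict sets are disjoint. The grammar IS LL(1).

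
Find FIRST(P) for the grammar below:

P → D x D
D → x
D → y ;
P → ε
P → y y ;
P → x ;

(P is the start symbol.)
To compute FIRST(P), examine every production with P on the left-hand side, reading each right-hand side left to right until a non-nullable symbol is reached.

FIRST sets of the other non-terminals involved (by the same procedure, iterated to a fixed point):
  FIRST(D) = { 'x', 'y' }

From P → D x D:
  - D is a non-terminal: add FIRST(D) \ {ε} = { 'x', 'y' }
    D is not nullable, so stop
From P → ε:
  - ε-production, so ε ∈ FIRST(P)
From P → y y ;:
  - y is a terminal: add 'y' and stop
From P → x ;:
  - x is a terminal: add 'x' and stop

Collecting: FIRST(P) = { 'x', 'y', ε }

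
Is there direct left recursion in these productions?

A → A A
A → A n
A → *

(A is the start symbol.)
Yes, A is left-recursive

A → A A: LEFT RECURSIVE (starts with A)
A → A n: LEFT RECURSIVE (starts with A)
A → *: starts with '*'

The grammar has direct left recursion on: A.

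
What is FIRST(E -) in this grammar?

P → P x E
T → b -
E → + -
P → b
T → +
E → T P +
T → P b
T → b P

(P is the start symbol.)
{ '+', 'b' }

FIRST sets of the non-terminals involved (from the grammar, by fixed-point iteration):
  FIRST(E) = { '+', 'b' }

To compute FIRST(E -), process the symbols left to right:
Symbol E is a non-terminal. Add FIRST(E) \ {ε} = { '+', 'b' }
E is not nullable (ε ∉ FIRST(E)), so stop here.
FIRST(E -) = { '+', 'b' }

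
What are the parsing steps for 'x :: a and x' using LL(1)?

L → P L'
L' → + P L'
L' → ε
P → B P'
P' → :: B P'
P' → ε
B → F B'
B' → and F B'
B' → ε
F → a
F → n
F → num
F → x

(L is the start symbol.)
LL(1) parsing maintains a stack (initially the start symbol over $) and the input. At each step: if the stack top is a terminal, match it against the current input token; if it is a non-terminal N, replace it with the RHS of M[N, lookahead] (the unique production whose predict set contains the lookahead).

Stack is shown with the top on the left.

Stack             Input           Action
----------------------------------------
L $               x :: a and x $  output L → P L'
P L' $            x :: a and x $  output P → B P'
B P' L' $         x :: a and x $  output B → F B'
F B' P' L' $      x :: a and x $  output F → x
x B' P' L' $      x :: a and x $  match 'x'
B' P' L' $        :: a and x $    output B' → ε
P' L' $           :: a and x $    output P' → :: B P'
:: B P' L' $      :: a and x $    match '::'
B P' L' $         a and x $       output B → F B'
F B' P' L' $      a and x $       output F → a
a B' P' L' $      a and x $       match 'a'
B' P' L' $        and x $         output B' → and F B'
and F B' P' L' $  and x $         match 'and'
F B' P' L' $      x $             output F → x
x B' P' L' $      x $             match 'x'
B' P' L' $        $               output B' → ε
P' L' $           $               output P' → ε
L' $              $               output L' → ε
$                 $               accept

The string is accepted.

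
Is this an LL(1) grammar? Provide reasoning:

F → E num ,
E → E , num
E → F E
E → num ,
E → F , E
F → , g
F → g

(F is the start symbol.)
Relevant sets:
  FIRST(E) = { ',', 'g', 'num' }
  FIRST(F) = { ',', 'g', 'num' }

For F:
  PREDICT(F → E num ',') = { ',', 'g', 'num' }
  PREDICT(F → ',' g) = { ',' }
  PREDICT(F → g) = { 'g' }
For E:
  PREDICT(E → E ',' num) = { ',', 'g', 'num' }
  PREDICT(E → F E) = { ',', 'g', 'num' }
  PREDICT(E → num ',') = { 'num' }
  PREDICT(E → F ',' E) = { ',', 'g', 'num' }

Conflict found: Predict set conflict for F: { ',' }
The grammar is NOT LL(1).

Answer: No. Predict set conflict for F: { ',' }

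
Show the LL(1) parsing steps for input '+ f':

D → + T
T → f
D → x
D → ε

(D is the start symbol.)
Stack is shown with the top on the left.

Stack  Input  Action
--------------------
D $    + f $  output D → + T
+ T $  + f $  match '+'
T $    f $    output T → f
f $    f $    match 'f'
$      $      accept

The string is accepted.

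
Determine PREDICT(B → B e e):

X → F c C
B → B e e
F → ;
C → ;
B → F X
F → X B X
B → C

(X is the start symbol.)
PREDICT(B → B e e) = (FIRST(RHS) \ {ε}) ∪ (FOLLOW(B) if ε ∈ FIRST(RHS), i.e. RHS ⇒* ε)
FIRST(B) = { ';' }
FIRST(B e e) = { ';' }
ε ∉ FIRST(B e e), so FOLLOW(B) is not added.
PREDICT(B → B e e) = { ';' }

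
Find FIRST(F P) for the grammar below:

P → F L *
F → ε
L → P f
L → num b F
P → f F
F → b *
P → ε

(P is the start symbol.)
FIRST sets of the non-terminals involved (from the grammar, by fixed-point iteration):
  FIRST(F) = { 'b', ε }
  FIRST(P) = { 'b', 'f', 'num', ε }

To compute FIRST(F P), process the symbols left to right:
Symbol F is a non-terminal. Add FIRST(F) \ {ε} = { 'b' }
F is nullable (ε ∈ FIRST(F)), continue to the next symbol.
Symbol P is a non-terminal. Add FIRST(P) \ {ε} = { 'b', 'f', 'num' }
P is nullable (ε ∈ FIRST(P)), continue to the next symbol.
All symbols are nullable, so ε is in the result.
FIRST(F P) = { 'b', 'f', 'num', ε }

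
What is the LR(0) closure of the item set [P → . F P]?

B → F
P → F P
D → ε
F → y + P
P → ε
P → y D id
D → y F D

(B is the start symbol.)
Start with: [P → . F P]
  [P → . F P] has the dot before F: add [F → . y + P]
No further items can be added.

CLOSURE = { [F → . y + P], [P → . F P] }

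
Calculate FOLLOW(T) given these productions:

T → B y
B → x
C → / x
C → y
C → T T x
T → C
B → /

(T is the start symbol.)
{ $, '/', 'x', 'y' }

To compute FOLLOW(T), find every occurrence of T on a right-hand side N → α T β: add FIRST(β) \ {ε}, and if β is empty or nullable also add FOLLOW(N). Iterate to a fixed point.

T is the start symbol, so $ ∈ FOLLOW(T).
In C → T T x: T is followed by T x, add FIRST(T x) \ {ε} = { '/', 'x', 'y' }
In C → T T x: T is followed by x, add FIRST(x) \ {ε} = { 'x' }

Taking the union: FOLLOW(T) = { $, '/', 'x', 'y' }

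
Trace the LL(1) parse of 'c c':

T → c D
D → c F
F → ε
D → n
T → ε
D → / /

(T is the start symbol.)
Stack is shown with the top on the left.

Stack  Input  Action
--------------------
T $    c c $  output T → c D
c D $  c c $  match 'c'
D $    c $    output D → c F
c F $  c $    match 'c'
F $    $      output F → ε
$      $      accept

The string is accepted.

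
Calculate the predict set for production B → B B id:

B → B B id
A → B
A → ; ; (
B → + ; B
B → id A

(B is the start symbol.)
PREDICT(B → B B id) = (FIRST(RHS) \ {ε}) ∪ (FOLLOW(B) if ε ∈ FIRST(RHS), i.e. RHS ⇒* ε)
FIRST(B) = { '+', 'id' }
FIRST(B B id) = { '+', 'id' }
ε ∉ FIRST(B B id), so FOLLOW(B) is not added.
PREDICT(B → B B id) = { '+', 'id' }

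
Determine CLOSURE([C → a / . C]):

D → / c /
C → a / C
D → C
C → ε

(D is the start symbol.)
{ [C → . a / C], [C → .], [C → a / . C] }

Start with: [C → a / . C]
  [C → a / . C] has the dot before C: add [C → . a / C], [C → .]
No further items can be added.

CLOSURE = { [C → . a / C], [C → .], [C → a / . C] }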